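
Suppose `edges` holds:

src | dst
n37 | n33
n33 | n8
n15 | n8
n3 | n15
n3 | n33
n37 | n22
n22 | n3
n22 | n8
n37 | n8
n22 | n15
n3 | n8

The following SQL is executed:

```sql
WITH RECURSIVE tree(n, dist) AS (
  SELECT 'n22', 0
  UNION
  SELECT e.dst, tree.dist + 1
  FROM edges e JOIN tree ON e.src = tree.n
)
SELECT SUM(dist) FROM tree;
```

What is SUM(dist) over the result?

12

Base: (n22, dist=0).
Iteration 1: edges from {n22} -> (n15, dist=1), (n3, dist=1), (n8, dist=1).
Iteration 2: edges from {n15,n3,n8} -> (n15, dist=2), (n33, dist=2), (n8, dist=2). [UNION drops 1 duplicate row(s)]
Iteration 3: edges from {n15,n33,n8} -> (n8, dist=3). [UNION drops 1 duplicate row(s)]
Iteration 4: no outgoing edges from {n8}; recursion stops.
SUM(dist) = 0 + 1 + 1 + 1 + 2 + 2 + 2 + 3 = 12.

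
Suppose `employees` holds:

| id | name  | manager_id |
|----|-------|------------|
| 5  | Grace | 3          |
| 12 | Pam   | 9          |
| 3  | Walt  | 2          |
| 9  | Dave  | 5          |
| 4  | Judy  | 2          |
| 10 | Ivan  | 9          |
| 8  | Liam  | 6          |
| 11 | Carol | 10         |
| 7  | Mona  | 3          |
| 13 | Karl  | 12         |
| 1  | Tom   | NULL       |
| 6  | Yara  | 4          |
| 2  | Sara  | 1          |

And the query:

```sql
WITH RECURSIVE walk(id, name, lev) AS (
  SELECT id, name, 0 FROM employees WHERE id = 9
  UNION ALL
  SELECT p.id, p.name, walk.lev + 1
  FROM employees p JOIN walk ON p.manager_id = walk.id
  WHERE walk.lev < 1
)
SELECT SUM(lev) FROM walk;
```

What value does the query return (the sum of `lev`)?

2

Base: id=9 (Dave) at lev 0.
Iteration 1: rows with manager_id in {9} -> Ivan (id 10, lev 1), Pam (id 12, lev 1).
Iteration 2: lev < 1 fails for all current rows; recursion stops.
SUM(lev) = 0 + 1 + 1 = 2.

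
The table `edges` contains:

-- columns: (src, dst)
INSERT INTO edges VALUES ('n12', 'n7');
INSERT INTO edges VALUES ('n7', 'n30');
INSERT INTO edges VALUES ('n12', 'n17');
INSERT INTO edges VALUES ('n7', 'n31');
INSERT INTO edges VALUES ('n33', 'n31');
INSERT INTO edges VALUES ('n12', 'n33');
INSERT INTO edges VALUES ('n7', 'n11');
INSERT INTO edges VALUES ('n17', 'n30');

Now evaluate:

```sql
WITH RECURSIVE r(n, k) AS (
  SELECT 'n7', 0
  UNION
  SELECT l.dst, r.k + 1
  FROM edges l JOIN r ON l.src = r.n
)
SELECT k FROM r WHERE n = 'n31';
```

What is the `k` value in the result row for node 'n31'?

1

Base: (n7, k=0).
Iteration 1: edges from {n7} -> (n11, k=1), (n30, k=1), (n31, k=1).
Iteration 2: no outgoing edges from {n11,n30,n31}; recursion stops.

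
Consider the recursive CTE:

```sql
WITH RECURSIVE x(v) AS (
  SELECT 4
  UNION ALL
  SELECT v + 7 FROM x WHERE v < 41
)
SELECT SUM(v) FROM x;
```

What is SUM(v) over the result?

175

Base: v=4.
Iteration 1: 4 < 41 holds -> v = 4 + 7 = 11.
Iteration 2: 11 < 41 holds -> v = 11 + 7 = 18.
Iteration 3: 18 < 41 holds -> v = 18 + 7 = 25.
Iteration 4: 25 < 41 holds -> v = 25 + 7 = 32.
Iteration 5: 32 < 41 holds -> v = 32 + 7 = 39.
Iteration 6: 39 < 41 holds -> v = 39 + 7 = 46.
Iteration 7: 46 < 41 fails; recursion stops.
SUM(v) = 4 + 11 + 18 + 25 + 32 + 39 + 46 = 175.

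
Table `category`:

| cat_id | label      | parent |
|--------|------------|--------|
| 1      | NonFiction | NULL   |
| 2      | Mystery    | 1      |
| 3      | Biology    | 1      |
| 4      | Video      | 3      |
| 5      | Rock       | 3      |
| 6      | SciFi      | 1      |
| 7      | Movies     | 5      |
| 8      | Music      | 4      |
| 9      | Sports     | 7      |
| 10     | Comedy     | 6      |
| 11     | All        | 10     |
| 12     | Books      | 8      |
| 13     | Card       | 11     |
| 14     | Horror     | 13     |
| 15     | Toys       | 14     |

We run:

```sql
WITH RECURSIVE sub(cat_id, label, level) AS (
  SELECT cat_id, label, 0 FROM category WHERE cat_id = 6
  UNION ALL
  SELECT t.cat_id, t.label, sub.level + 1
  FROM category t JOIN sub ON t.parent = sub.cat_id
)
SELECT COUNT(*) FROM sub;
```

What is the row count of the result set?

Base: cat_id=6 (SciFi) at level 0.
Iteration 1: rows with parent in {6} -> Comedy (id 10, level 1).
Iteration 2: rows with parent in {10} -> All (id 11, level 2).
Iteration 3: rows with parent in {11} -> Card (id 13, level 3).
Iteration 4: rows with parent in {13} -> Horror (id 14, level 4).
Iteration 5: rows with parent in {14} -> Toys (id 15, level 5).
Iteration 6: no rows with parent in {15}; recursion stops.
Total rows emitted: 6.

6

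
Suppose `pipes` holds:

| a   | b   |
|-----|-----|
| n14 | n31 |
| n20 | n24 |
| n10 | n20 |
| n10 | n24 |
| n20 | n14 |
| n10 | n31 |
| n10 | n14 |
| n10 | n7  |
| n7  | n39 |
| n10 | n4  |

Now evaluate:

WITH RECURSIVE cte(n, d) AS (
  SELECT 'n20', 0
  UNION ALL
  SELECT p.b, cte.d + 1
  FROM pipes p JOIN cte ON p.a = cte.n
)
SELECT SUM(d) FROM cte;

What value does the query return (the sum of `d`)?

4

Base: (n20, d=0).
Iteration 1: edges from {n20} -> (n14, d=1), (n24, d=1).
Iteration 2: edges from {n14,n24} -> (n31, d=2).
Iteration 3: no outgoing edges from {n31}; recursion stops.
SUM(d) = 0 + 1 + 1 + 2 = 4.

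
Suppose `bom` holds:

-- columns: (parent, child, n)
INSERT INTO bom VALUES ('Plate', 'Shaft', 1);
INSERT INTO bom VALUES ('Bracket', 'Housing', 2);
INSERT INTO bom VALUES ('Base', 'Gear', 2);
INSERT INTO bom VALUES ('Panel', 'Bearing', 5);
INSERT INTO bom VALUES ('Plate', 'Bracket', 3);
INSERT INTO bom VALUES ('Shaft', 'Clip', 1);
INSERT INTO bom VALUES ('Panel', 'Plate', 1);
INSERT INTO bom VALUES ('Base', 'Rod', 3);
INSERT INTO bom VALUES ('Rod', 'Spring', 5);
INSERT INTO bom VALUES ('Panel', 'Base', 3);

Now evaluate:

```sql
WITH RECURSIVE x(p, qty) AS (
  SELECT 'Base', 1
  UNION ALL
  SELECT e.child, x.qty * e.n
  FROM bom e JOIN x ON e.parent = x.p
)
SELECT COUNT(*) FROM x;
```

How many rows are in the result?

Base: (Base, qty=1).
Iteration 1: components of {Base} -> Gear = 1*2 = 2, Rod = 1*3 = 3.
Iteration 2: components of {Gear,Rod} -> Spring = 3*5 = 15.
Iteration 3: no further components; recursion stops.
Total rows emitted: 4.

4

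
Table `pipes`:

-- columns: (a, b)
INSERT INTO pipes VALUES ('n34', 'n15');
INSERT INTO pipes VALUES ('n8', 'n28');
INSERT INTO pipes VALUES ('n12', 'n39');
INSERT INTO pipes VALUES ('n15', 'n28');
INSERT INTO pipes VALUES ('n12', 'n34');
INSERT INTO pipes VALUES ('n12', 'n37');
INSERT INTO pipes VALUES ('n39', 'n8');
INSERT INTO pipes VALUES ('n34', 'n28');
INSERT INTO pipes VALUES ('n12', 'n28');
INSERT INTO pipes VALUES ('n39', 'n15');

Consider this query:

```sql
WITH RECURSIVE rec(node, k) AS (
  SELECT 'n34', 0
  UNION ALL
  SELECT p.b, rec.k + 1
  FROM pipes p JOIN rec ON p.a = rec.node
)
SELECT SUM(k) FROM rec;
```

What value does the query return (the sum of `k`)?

4

Base: (n34, k=0).
Iteration 1: edges from {n34} -> (n15, k=1), (n28, k=1).
Iteration 2: edges from {n15,n28} -> (n28, k=2).
Iteration 3: no outgoing edges from {n28}; recursion stops.
SUM(k) = 0 + 1 + 1 + 2 = 4.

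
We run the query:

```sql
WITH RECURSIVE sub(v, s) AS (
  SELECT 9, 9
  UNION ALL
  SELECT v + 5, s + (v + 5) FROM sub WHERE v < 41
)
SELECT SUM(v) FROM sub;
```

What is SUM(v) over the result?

212

Base: v=9, s=9.
Iteration 1: 9 < 41 holds -> v = 9 + 5 = 14, s = 9 + 14 = 23.
Iteration 2: 14 < 41 holds -> v = 14 + 5 = 19, s = 23 + 19 = 42.
Iteration 3: 19 < 41 holds -> v = 19 + 5 = 24, s = 42 + 24 = 66.
Iteration 4: 24 < 41 holds -> v = 24 + 5 = 29, s = 66 + 29 = 95.
Iteration 5: 29 < 41 holds -> v = 29 + 5 = 34, s = 95 + 34 = 129.
Iteration 6: 34 < 41 holds -> v = 34 + 5 = 39, s = 129 + 39 = 168.
Iteration 7: 39 < 41 holds -> v = 39 + 5 = 44, s = 168 + 44 = 212.
Iteration 8: 44 < 41 fails; recursion stops.
SUM(v) = 9 + 14 + 19 + 24 + 29 + 34 + 39 + 44 = 212.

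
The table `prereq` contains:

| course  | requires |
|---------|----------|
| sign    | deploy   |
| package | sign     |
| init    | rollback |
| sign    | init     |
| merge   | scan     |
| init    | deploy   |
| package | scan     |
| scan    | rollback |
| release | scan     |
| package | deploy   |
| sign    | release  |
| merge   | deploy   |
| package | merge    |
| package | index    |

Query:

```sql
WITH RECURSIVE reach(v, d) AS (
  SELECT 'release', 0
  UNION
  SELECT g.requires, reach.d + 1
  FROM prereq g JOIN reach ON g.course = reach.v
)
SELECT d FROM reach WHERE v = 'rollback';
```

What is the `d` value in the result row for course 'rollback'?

2

Base: (release, d=0).
Iteration 1: edges from {release} -> (scan, d=1).
Iteration 2: edges from {scan} -> (rollback, d=2).
Iteration 3: no outgoing edges from {rollback}; recursion stops.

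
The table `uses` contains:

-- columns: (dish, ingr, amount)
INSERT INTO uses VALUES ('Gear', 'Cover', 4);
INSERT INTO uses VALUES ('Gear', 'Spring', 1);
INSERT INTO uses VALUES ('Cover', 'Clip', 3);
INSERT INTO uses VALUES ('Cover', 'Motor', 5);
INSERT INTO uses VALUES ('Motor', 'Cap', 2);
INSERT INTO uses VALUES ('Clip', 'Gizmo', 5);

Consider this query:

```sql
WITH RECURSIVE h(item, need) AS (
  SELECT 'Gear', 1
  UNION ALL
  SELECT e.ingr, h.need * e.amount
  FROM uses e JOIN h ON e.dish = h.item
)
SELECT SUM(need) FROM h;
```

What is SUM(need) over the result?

138

Base: (Gear, need=1).
Iteration 1: components of {Gear} -> Cover = 1*4 = 4, Spring = 1*1 = 1.
Iteration 2: components of {Cover,Spring} -> Clip = 4*3 = 12, Motor = 4*5 = 20.
Iteration 3: components of {Clip,Motor} -> Cap = 20*2 = 40, Gizmo = 12*5 = 60.
Iteration 4: no further components; recursion stops.
SUM(need) = 1 + 4 + 1 + 12 + 20 + 60 + 40 = 138.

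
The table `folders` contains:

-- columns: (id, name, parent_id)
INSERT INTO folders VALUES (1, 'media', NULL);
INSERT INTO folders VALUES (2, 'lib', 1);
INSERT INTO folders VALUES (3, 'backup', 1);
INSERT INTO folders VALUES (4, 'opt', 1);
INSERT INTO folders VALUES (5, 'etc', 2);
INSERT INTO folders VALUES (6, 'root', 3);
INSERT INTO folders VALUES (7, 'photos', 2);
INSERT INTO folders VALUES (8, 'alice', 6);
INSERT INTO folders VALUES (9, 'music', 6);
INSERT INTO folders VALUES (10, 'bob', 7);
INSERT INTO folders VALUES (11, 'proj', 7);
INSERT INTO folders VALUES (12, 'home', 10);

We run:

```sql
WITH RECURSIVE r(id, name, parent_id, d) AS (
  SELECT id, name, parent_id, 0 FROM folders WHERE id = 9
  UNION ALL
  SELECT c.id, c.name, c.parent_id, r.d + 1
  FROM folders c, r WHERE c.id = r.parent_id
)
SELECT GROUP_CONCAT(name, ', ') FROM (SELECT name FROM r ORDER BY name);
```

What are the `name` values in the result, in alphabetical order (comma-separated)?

Base: id=9 (music), parent_id=6, d 0.
Iteration 1: join on id=6 -> root (id 6, parent_id=3, d 1).
Iteration 2: join on id=3 -> backup (id 3, parent_id=1, d 2).
Iteration 3: join on id=1 -> media (id 1, parent_id=NULL, d 3).
Iteration 4: parent_id is NULL; no match; recursion stops.

backup, media, music, root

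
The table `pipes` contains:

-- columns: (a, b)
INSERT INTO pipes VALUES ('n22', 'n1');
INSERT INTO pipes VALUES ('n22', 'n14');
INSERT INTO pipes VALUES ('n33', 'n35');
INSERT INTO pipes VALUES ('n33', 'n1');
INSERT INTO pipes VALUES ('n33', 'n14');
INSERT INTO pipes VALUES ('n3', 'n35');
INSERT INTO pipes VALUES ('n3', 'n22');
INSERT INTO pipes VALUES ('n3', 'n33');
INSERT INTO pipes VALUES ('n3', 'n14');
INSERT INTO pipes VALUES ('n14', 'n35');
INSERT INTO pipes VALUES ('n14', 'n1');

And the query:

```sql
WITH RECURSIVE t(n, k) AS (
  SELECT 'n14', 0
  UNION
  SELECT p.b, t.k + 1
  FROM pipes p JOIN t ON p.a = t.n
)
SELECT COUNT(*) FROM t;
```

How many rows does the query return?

Base: (n14, k=0).
Iteration 1: edges from {n14} -> (n1, k=1), (n35, k=1).
Iteration 2: no outgoing edges from {n1,n35}; recursion stops.
Total rows emitted: 3.

3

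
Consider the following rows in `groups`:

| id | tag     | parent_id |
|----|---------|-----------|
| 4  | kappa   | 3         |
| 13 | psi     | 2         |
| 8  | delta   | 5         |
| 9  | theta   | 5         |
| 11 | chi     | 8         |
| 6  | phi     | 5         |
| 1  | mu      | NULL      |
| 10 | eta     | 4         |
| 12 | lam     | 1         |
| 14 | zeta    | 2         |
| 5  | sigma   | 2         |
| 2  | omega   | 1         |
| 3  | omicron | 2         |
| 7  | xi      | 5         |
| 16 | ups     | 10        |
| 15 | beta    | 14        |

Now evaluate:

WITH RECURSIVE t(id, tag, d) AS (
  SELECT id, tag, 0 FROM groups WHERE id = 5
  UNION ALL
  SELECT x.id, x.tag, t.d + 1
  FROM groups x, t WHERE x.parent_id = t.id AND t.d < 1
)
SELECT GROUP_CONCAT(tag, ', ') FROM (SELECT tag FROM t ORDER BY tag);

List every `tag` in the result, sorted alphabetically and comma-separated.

delta, phi, sigma, theta, xi

Base: id=5 (sigma) at d 0.
Iteration 1: rows with parent_id in {5} -> phi (id 6, d 1), xi (id 7, d 1), delta (id 8, d 1), theta (id 9, d 1).
Iteration 2: d < 1 fails for all current rows; recursion stops.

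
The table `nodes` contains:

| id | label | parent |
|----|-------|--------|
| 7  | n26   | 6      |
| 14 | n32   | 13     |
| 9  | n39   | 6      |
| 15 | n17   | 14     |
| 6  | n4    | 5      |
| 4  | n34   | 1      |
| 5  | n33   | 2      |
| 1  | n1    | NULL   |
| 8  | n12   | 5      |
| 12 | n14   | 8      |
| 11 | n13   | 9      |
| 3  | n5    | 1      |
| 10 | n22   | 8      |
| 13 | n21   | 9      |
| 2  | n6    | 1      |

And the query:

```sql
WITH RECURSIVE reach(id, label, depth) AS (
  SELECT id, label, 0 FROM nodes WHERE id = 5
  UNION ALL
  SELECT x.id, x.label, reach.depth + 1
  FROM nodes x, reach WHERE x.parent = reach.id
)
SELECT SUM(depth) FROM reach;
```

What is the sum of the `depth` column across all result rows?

Base: id=5 (n33) at depth 0.
Iteration 1: rows with parent in {5} -> n4 (id 6, depth 1), n12 (id 8, depth 1).
Iteration 2: rows with parent in {6,8} -> n26 (id 7, depth 2), n39 (id 9, depth 2), n22 (id 10, depth 2), n14 (id 12, depth 2).
Iteration 3: rows with parent in {7,9,10,12} -> n13 (id 11, depth 3), n21 (id 13, depth 3).
Iteration 4: rows with parent in {11,13} -> n32 (id 14, depth 4).
Iteration 5: rows with parent in {14} -> n17 (id 15, depth 5).
Iteration 6: no rows with parent in {15}; recursion stops.
SUM(depth) = 0 + 1 + 1 + 2 + 2 + 2 + 2 + 3 + 3 + 4 + 5 = 25.

25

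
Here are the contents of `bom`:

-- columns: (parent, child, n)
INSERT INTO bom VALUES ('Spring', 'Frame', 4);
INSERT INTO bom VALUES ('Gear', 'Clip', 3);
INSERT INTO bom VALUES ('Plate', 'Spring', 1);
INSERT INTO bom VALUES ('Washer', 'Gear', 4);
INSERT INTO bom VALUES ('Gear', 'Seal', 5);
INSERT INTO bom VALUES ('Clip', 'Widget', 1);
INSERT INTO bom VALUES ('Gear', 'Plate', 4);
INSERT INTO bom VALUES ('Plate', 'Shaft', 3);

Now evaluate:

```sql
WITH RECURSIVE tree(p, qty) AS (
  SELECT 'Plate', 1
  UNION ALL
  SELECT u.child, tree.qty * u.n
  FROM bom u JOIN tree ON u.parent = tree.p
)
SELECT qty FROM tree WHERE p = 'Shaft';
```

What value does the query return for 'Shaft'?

Base: (Plate, qty=1).
Iteration 1: components of {Plate} -> Shaft = 1*3 = 3, Spring = 1*1 = 1.
Iteration 2: components of {Shaft,Spring} -> Frame = 1*4 = 4.
Iteration 3: no further components; recursion stops.

3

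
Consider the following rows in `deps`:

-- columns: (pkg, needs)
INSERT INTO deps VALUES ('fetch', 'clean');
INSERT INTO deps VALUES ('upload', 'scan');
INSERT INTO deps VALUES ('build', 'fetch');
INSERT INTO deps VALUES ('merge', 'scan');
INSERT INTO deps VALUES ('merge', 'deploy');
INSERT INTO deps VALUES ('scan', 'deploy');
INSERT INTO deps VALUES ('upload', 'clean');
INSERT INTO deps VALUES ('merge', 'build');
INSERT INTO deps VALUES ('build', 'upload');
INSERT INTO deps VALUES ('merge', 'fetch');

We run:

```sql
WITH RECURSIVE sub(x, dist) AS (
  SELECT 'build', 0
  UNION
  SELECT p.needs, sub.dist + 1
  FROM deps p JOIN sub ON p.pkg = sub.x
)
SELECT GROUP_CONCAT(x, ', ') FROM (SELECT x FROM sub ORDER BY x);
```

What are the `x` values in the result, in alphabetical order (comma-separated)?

build, clean, deploy, fetch, scan, upload

Base: (build, dist=0).
Iteration 1: edges from {build} -> (fetch, dist=1), (upload, dist=1).
Iteration 2: edges from {fetch,upload} -> (clean, dist=2), (scan, dist=2). [UNION drops 1 duplicate row(s)]
Iteration 3: edges from {clean,scan} -> (deploy, dist=3).
Iteration 4: no outgoing edges from {deploy}; recursion stops.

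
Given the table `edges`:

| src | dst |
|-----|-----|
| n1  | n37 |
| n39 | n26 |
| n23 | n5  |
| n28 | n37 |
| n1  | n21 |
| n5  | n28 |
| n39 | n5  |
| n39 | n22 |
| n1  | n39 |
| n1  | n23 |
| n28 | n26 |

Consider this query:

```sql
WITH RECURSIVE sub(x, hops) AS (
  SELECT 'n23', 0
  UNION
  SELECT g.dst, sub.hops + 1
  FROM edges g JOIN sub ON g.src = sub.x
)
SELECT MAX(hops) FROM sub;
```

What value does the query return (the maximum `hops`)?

Base: (n23, hops=0).
Iteration 1: edges from {n23} -> (n5, hops=1).
Iteration 2: edges from {n5} -> (n28, hops=2).
Iteration 3: edges from {n28} -> (n26, hops=3), (n37, hops=3).
Iteration 4: no outgoing edges from {n26,n37}; recursion stops.
hops values: 0, 1, 2, 3, 3; the maximum is 3.

3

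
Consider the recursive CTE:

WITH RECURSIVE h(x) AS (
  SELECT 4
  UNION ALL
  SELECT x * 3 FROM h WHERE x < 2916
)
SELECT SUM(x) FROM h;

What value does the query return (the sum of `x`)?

Base: x=4.
Iteration 1: 4 < 2916 holds -> x = 4 * 3 = 12.
Iteration 2: 12 < 2916 holds -> x = 12 * 3 = 36.
Iteration 3: 36 < 2916 holds -> x = 36 * 3 = 108.
Iteration 4: 108 < 2916 holds -> x = 108 * 3 = 324.
Iteration 5: 324 < 2916 holds -> x = 324 * 3 = 972.
Iteration 6: 972 < 2916 holds -> x = 972 * 3 = 2916.
Iteration 7: 2916 < 2916 fails; recursion stops.
SUM(x) = 4 + 12 + 36 + 108 + 324 + 972 + 2916 = 4372.

4372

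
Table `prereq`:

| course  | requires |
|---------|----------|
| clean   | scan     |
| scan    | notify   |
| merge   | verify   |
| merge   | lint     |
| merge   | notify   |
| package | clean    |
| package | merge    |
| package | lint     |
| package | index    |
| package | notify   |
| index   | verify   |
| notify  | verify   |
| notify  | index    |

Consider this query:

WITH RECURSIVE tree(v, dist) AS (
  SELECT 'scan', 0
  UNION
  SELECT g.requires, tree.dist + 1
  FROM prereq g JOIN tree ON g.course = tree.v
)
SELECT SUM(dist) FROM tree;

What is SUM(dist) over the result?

8

Base: (scan, dist=0).
Iteration 1: edges from {scan} -> (notify, dist=1).
Iteration 2: edges from {notify} -> (index, dist=2), (verify, dist=2).
Iteration 3: edges from {index,verify} -> (verify, dist=3).
Iteration 4: no outgoing edges from {verify}; recursion stops.
SUM(dist) = 0 + 1 + 2 + 2 + 3 = 8.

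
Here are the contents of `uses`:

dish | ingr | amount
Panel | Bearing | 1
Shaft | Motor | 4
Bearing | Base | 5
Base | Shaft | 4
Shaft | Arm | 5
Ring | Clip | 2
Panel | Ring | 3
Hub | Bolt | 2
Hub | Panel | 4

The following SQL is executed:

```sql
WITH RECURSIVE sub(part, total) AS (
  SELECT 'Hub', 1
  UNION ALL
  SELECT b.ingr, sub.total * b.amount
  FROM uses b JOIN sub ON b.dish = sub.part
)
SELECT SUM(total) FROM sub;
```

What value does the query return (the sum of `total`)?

867

Base: (Hub, total=1).
Iteration 1: components of {Hub} -> Bolt = 1*2 = 2, Panel = 1*4 = 4.
Iteration 2: components of {Bolt,Panel} -> Bearing = 4*1 = 4, Ring = 4*3 = 12.
Iteration 3: components of {Bearing,Ring} -> Base = 4*5 = 20, Clip = 12*2 = 24.
Iteration 4: components of {Base,Clip} -> Shaft = 20*4 = 80.
Iteration 5: components of {Shaft} -> Arm = 80*5 = 400, Motor = 80*4 = 320.
Iteration 6: no further components; recursion stops.
SUM(total) = 1 + 4 + 2 + 4 + 12 + 20 + 24 + 80 + 400 + 320 = 867.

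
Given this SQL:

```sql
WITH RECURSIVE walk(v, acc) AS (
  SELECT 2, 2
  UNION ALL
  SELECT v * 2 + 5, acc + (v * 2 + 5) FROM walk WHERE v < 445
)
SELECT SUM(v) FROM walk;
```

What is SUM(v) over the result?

Base: v=2, acc=2.
Iteration 1: 2 < 445 holds -> v = 2 * 2 + 5 = 9, acc = 2 + 9 = 11.
Iteration 2: 9 < 445 holds -> v = 9 * 2 + 5 = 23, acc = 11 + 23 = 34.
Iteration 3: 23 < 445 holds -> v = 23 * 2 + 5 = 51, acc = 34 + 51 = 85.
Iteration 4: 51 < 445 holds -> v = 51 * 2 + 5 = 107, acc = 85 + 107 = 192.
Iteration 5: 107 < 445 holds -> v = 107 * 2 + 5 = 219, acc = 192 + 219 = 411.
Iteration 6: 219 < 445 holds -> v = 219 * 2 + 5 = 443, acc = 411 + 443 = 854.
Iteration 7: 443 < 445 holds -> v = 443 * 2 + 5 = 891, acc = 854 + 891 = 1745.
Iteration 8: 891 < 445 fails; recursion stops.
SUM(v) = 2 + 9 + 23 + 51 + 107 + 219 + 443 + 891 = 1745.

1745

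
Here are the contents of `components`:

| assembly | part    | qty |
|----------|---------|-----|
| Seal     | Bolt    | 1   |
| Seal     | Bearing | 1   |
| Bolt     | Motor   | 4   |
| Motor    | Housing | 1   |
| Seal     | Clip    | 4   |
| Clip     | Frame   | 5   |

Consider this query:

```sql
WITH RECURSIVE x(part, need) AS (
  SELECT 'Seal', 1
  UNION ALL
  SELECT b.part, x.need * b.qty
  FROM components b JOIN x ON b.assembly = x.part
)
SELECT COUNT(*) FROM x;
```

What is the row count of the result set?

Base: (Seal, need=1).
Iteration 1: components of {Seal} -> Bearing = 1*1 = 1, Bolt = 1*1 = 1, Clip = 1*4 = 4.
Iteration 2: components of {Bearing,Bolt,Clip} -> Frame = 4*5 = 20, Motor = 1*4 = 4.
Iteration 3: components of {Frame,Motor} -> Housing = 4*1 = 4.
Iteration 4: no further components; recursion stops.
Total rows emitted: 7.

7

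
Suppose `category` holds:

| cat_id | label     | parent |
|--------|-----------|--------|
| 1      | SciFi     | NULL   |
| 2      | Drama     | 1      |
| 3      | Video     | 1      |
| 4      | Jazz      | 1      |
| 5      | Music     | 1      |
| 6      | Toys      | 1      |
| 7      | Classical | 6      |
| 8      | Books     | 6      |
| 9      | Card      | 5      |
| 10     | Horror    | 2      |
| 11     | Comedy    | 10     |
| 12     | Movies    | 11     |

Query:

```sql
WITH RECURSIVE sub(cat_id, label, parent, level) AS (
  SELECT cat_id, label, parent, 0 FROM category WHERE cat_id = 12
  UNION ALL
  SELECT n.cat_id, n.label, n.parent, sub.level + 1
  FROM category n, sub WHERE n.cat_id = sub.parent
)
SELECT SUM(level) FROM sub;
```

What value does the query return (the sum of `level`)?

10

Base: cat_id=12 (Movies), parent=11, level 0.
Iteration 1: join on cat_id=11 -> Comedy (id 11, parent=10, level 1).
Iteration 2: join on cat_id=10 -> Horror (id 10, parent=2, level 2).
Iteration 3: join on cat_id=2 -> Drama (id 2, parent=1, level 3).
Iteration 4: join on cat_id=1 -> SciFi (id 1, parent=NULL, level 4).
Iteration 5: parent is NULL; no match; recursion stops.
SUM(level) = 0 + 1 + 2 + 3 + 4 = 10.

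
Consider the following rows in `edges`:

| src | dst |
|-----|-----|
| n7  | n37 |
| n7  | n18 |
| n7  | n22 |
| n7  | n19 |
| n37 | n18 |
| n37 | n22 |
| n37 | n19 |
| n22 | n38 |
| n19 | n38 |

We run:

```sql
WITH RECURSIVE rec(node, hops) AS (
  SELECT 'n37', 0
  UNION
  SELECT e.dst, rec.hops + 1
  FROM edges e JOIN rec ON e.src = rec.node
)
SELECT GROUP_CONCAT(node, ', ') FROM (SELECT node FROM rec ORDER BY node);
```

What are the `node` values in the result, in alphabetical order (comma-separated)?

Base: (n37, hops=0).
Iteration 1: edges from {n37} -> (n18, hops=1), (n19, hops=1), (n22, hops=1).
Iteration 2: edges from {n18,n19,n22} -> (n38, hops=2). [UNION drops 1 duplicate row(s)]
Iteration 3: no outgoing edges from {n38}; recursion stops.

n18, n19, n22, n37, n38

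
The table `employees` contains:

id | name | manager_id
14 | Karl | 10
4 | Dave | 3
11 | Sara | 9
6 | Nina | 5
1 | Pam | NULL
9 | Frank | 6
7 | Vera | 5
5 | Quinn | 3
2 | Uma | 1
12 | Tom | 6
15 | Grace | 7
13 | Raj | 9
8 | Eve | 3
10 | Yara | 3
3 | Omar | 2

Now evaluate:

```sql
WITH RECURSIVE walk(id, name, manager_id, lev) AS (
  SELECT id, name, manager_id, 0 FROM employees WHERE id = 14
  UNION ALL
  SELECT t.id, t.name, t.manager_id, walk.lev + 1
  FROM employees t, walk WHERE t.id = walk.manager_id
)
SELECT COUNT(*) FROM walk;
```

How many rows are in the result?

Base: id=14 (Karl), manager_id=10, lev 0.
Iteration 1: join on id=10 -> Yara (id 10, manager_id=3, lev 1).
Iteration 2: join on id=3 -> Omar (id 3, manager_id=2, lev 2).
Iteration 3: join on id=2 -> Uma (id 2, manager_id=1, lev 3).
Iteration 4: join on id=1 -> Pam (id 1, manager_id=NULL, lev 4).
Iteration 5: manager_id is NULL; no match; recursion stops.
Total rows emitted: 5.

5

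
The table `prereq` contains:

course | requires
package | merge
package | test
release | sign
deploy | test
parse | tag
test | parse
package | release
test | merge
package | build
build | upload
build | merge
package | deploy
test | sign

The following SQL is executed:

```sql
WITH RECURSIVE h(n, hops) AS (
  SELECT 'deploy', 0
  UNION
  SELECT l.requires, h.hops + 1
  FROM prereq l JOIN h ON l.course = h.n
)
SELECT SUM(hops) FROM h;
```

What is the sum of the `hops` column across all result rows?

10

Base: (deploy, hops=0).
Iteration 1: edges from {deploy} -> (test, hops=1).
Iteration 2: edges from {test} -> (merge, hops=2), (parse, hops=2), (sign, hops=2).
Iteration 3: edges from {merge,parse,sign} -> (tag, hops=3).
Iteration 4: no outgoing edges from {tag}; recursion stops.
SUM(hops) = 0 + 1 + 2 + 2 + 2 + 3 = 10.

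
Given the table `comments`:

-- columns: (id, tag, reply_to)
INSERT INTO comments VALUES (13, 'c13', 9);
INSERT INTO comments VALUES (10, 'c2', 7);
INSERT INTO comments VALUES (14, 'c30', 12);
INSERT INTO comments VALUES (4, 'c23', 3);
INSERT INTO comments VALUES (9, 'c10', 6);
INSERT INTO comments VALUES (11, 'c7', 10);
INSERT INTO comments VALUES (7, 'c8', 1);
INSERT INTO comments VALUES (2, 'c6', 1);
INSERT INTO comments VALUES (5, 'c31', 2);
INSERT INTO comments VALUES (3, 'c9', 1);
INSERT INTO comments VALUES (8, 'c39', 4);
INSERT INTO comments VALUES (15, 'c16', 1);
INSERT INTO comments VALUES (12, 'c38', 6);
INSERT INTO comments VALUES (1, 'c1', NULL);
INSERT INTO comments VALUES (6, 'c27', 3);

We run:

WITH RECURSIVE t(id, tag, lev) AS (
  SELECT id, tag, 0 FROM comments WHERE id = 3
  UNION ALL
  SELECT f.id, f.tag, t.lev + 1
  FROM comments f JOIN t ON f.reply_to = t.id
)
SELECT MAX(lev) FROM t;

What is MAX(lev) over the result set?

Base: id=3 (c9) at lev 0.
Iteration 1: rows with reply_to in {3} -> c23 (id 4, lev 1), c27 (id 6, lev 1).
Iteration 2: rows with reply_to in {4,6} -> c39 (id 8, lev 2), c10 (id 9, lev 2), c38 (id 12, lev 2).
Iteration 3: rows with reply_to in {8,9,12} -> c13 (id 13, lev 3), c30 (id 14, lev 3).
Iteration 4: no rows with reply_to in {13,14}; recursion stops.
lev values: 0, 1, 1, 2, 2, 2, 3, 3; the maximum is 3.

3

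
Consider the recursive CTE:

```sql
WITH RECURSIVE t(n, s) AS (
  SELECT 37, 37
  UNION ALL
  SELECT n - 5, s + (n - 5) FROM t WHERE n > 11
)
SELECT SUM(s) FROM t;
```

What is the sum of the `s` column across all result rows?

Base: n=37, s=37.
Iteration 1: 37 > 11 holds -> n = 37 - 5 = 32, s = 37 + 32 = 69.
Iteration 2: 32 > 11 holds -> n = 32 - 5 = 27, s = 69 + 27 = 96.
Iteration 3: 27 > 11 holds -> n = 27 - 5 = 22, s = 96 + 22 = 118.
Iteration 4: 22 > 11 holds -> n = 22 - 5 = 17, s = 118 + 17 = 135.
Iteration 5: 17 > 11 holds -> n = 17 - 5 = 12, s = 135 + 12 = 147.
Iteration 6: 12 > 11 holds -> n = 12 - 5 = 7, s = 147 + 7 = 154.
Iteration 7: 7 > 11 fails; recursion stops.
SUM(s) = 37 + 69 + 96 + 118 + 135 + 147 + 154 = 756.

756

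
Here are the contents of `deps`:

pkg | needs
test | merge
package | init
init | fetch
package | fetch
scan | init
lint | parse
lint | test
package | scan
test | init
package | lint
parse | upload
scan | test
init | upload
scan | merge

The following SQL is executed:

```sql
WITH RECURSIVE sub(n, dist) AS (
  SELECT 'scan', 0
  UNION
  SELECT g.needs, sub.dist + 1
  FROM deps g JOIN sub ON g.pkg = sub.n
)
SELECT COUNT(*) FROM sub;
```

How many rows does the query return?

Base: (scan, dist=0).
Iteration 1: edges from {scan} -> (init, dist=1), (merge, dist=1), (test, dist=1).
Iteration 2: edges from {init,merge,test} -> (fetch, dist=2), (init, dist=2), (merge, dist=2), (upload, dist=2).
Iteration 3: edges from {fetch,init,merge,upload} -> (fetch, dist=3), (upload, dist=3).
Iteration 4: no outgoing edges from {fetch,upload}; recursion stops.
Total rows emitted: 10.

10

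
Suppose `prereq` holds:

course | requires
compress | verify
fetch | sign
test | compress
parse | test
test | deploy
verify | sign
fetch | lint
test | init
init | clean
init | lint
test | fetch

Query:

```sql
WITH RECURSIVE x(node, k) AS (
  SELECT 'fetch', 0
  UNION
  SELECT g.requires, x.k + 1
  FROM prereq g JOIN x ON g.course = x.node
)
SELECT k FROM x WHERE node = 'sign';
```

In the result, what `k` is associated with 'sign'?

1

Base: (fetch, k=0).
Iteration 1: edges from {fetch} -> (lint, k=1), (sign, k=1).
Iteration 2: no outgoing edges from {lint,sign}; recursion stops.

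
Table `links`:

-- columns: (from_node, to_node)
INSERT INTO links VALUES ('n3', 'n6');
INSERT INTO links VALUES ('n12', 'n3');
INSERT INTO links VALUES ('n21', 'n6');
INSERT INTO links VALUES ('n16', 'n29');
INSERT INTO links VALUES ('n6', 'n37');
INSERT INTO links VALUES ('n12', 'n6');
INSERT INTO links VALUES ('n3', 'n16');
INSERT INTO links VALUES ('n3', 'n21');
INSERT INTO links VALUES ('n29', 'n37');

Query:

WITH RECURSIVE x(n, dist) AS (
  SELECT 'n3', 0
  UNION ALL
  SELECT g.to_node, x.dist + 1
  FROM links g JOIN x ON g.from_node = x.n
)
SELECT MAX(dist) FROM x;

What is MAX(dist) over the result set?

Base: (n3, dist=0).
Iteration 1: edges from {n3} -> (n16, dist=1), (n21, dist=1), (n6, dist=1).
Iteration 2: edges from {n16,n21,n6} -> (n29, dist=2), (n37, dist=2), (n6, dist=2).
Iteration 3: edges from {n29,n37,n6} -> (n37, dist=3) x2. [UNION ALL keeps all 2 new rows, including repeats]
Iteration 4: no outgoing edges from {n37}; recursion stops.
dist values: 0, 1, 1, 1, 2, 2, 2, 3, 3; the maximum is 3.

3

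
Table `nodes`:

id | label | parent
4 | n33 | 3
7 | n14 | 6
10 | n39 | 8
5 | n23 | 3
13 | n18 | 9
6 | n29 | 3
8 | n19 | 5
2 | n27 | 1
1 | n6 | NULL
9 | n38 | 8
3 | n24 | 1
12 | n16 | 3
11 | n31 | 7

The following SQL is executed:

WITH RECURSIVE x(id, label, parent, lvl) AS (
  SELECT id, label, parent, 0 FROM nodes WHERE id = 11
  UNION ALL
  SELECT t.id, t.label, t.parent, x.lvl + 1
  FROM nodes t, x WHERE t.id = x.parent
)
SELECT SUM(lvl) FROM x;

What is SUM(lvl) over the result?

10

Base: id=11 (n31), parent=7, lvl 0.
Iteration 1: join on id=7 -> n14 (id 7, parent=6, lvl 1).
Iteration 2: join on id=6 -> n29 (id 6, parent=3, lvl 2).
Iteration 3: join on id=3 -> n24 (id 3, parent=1, lvl 3).
Iteration 4: join on id=1 -> n6 (id 1, parent=NULL, lvl 4).
Iteration 5: parent is NULL; no match; recursion stops.
SUM(lvl) = 0 + 1 + 2 + 3 + 4 = 10.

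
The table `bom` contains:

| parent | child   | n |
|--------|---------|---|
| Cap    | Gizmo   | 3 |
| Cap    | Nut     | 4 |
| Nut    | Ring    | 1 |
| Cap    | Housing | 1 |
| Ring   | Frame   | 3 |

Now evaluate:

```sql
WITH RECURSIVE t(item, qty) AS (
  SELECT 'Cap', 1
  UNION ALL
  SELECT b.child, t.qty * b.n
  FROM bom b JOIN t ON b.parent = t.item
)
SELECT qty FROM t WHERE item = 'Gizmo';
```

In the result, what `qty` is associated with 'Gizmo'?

3

Base: (Cap, qty=1).
Iteration 1: components of {Cap} -> Gizmo = 1*3 = 3, Housing = 1*1 = 1, Nut = 1*4 = 4.
Iteration 2: components of {Gizmo,Housing,Nut} -> Ring = 4*1 = 4.
Iteration 3: components of {Ring} -> Frame = 4*3 = 12.
Iteration 4: no further components; recursion stops.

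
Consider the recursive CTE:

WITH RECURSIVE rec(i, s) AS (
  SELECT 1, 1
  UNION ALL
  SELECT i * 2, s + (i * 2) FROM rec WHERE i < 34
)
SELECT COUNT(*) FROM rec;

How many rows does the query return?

7

Base: i=1, s=1.
Iteration 1: 1 < 34 holds -> i = 1 * 2 = 2, s = 1 + 2 = 3.
Iteration 2: 2 < 34 holds -> i = 2 * 2 = 4, s = 3 + 4 = 7.
Iteration 3: 4 < 34 holds -> i = 4 * 2 = 8, s = 7 + 8 = 15.
Iteration 4: 8 < 34 holds -> i = 8 * 2 = 16, s = 15 + 16 = 31.
Iteration 5: 16 < 34 holds -> i = 16 * 2 = 32, s = 31 + 32 = 63.
Iteration 6: 32 < 34 holds -> i = 32 * 2 = 64, s = 63 + 64 = 127.
Iteration 7: 64 < 34 fails; recursion stops.
Total rows emitted: 7.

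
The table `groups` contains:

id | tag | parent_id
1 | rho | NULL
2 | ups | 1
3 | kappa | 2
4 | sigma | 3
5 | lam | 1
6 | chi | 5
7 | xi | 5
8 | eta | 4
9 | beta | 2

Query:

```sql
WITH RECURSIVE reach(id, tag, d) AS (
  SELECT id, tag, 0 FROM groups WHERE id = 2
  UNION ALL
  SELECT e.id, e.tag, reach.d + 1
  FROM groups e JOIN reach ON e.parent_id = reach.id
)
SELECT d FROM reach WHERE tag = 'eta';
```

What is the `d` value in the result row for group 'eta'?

3

Base: id=2 (ups) at d 0.
Iteration 1: rows with parent_id in {2} -> kappa (id 3, d 1), beta (id 9, d 1).
Iteration 2: rows with parent_id in {3,9} -> sigma (id 4, d 2).
Iteration 3: rows with parent_id in {4} -> eta (id 8, d 3).
Iteration 4: no rows with parent_id in {8}; recursion stops.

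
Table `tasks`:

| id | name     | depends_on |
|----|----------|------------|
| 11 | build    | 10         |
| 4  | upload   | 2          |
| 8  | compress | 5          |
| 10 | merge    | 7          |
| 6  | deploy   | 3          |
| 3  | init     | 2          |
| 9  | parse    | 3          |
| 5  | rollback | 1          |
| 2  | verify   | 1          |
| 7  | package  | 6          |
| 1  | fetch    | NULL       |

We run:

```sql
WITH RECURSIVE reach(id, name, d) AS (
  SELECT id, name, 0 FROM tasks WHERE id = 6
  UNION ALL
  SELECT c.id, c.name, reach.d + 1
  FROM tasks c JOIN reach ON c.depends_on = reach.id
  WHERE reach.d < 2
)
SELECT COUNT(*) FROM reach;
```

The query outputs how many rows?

3

Base: id=6 (deploy) at d 0.
Iteration 1: rows with depends_on in {6} -> package (id 7, d 1).
Iteration 2: rows with depends_on in {7} -> merge (id 10, d 2).
Iteration 3: d < 2 fails for all current rows; recursion stops.
Total rows emitted: 3.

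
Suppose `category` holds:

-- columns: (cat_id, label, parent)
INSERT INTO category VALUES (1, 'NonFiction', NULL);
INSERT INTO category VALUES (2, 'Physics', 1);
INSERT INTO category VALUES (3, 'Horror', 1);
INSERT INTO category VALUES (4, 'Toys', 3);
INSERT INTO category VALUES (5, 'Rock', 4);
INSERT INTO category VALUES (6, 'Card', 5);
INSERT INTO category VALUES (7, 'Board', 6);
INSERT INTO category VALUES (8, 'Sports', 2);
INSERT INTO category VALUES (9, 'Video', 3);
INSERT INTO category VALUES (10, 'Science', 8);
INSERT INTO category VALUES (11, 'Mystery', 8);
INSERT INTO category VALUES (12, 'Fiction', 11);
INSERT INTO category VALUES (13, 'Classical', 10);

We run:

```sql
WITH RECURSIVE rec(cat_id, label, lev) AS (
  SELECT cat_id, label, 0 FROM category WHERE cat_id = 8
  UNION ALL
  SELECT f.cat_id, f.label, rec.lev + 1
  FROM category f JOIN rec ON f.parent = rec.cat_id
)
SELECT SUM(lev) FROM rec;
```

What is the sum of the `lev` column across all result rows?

6

Base: cat_id=8 (Sports) at lev 0.
Iteration 1: rows with parent in {8} -> Science (id 10, lev 1), Mystery (id 11, lev 1).
Iteration 2: rows with parent in {10,11} -> Fiction (id 12, lev 2), Classical (id 13, lev 2).
Iteration 3: no rows with parent in {12,13}; recursion stops.
SUM(lev) = 0 + 1 + 1 + 2 + 2 = 6.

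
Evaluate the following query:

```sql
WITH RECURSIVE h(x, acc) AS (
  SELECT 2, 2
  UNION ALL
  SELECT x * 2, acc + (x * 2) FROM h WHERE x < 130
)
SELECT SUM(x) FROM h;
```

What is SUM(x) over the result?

Base: x=2, acc=2.
Iteration 1: 2 < 130 holds -> x = 2 * 2 = 4, acc = 2 + 4 = 6.
Iteration 2: 4 < 130 holds -> x = 4 * 2 = 8, acc = 6 + 8 = 14.
Iteration 3: 8 < 130 holds -> x = 8 * 2 = 16, acc = 14 + 16 = 30.
Iteration 4: 16 < 130 holds -> x = 16 * 2 = 32, acc = 30 + 32 = 62.
Iteration 5: 32 < 130 holds -> x = 32 * 2 = 64, acc = 62 + 64 = 126.
Iteration 6: 64 < 130 holds -> x = 64 * 2 = 128, acc = 126 + 128 = 254.
Iteration 7: 128 < 130 holds -> x = 128 * 2 = 256, acc = 254 + 256 = 510.
Iteration 8: 256 < 130 fails; recursion stops.
SUM(x) = 2 + 4 + 8 + 16 + 32 + 64 + 128 + 256 = 510.

510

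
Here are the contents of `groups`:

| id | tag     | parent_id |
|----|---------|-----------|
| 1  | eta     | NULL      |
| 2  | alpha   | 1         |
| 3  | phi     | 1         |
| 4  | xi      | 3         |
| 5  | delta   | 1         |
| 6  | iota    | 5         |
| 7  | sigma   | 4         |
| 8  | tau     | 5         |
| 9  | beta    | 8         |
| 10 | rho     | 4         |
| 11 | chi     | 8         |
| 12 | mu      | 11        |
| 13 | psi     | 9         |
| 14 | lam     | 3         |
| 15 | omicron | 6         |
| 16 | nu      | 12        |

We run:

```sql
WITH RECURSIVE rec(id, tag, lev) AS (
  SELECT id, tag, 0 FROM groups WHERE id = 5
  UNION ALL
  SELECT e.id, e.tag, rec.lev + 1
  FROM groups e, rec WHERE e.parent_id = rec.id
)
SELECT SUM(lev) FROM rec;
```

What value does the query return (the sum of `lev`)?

18

Base: id=5 (delta) at lev 0.
Iteration 1: rows with parent_id in {5} -> iota (id 6, lev 1), tau (id 8, lev 1).
Iteration 2: rows with parent_id in {6,8} -> beta (id 9, lev 2), chi (id 11, lev 2), omicron (id 15, lev 2).
Iteration 3: rows with parent_id in {9,11,15} -> mu (id 12, lev 3), psi (id 13, lev 3).
Iteration 4: rows with parent_id in {12,13} -> nu (id 16, lev 4).
Iteration 5: no rows with parent_id in {16}; recursion stops.
SUM(lev) = 0 + 1 + 1 + 2 + 2 + 2 + 3 + 3 + 4 = 18.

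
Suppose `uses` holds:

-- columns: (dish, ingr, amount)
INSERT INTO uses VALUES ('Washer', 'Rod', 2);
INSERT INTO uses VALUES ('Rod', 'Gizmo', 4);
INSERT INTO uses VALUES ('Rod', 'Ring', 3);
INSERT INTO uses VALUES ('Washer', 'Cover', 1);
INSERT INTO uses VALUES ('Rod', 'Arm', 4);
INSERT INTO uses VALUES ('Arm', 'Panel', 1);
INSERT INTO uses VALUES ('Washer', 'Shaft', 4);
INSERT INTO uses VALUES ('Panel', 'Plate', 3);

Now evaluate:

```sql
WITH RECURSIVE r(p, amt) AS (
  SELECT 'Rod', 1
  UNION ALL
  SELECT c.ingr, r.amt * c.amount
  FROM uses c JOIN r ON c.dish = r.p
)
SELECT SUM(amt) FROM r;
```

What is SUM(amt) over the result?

Base: (Rod, amt=1).
Iteration 1: components of {Rod} -> Arm = 1*4 = 4, Gizmo = 1*4 = 4, Ring = 1*3 = 3.
Iteration 2: components of {Arm,Gizmo,Ring} -> Panel = 4*1 = 4.
Iteration 3: components of {Panel} -> Plate = 4*3 = 12.
Iteration 4: no further components; recursion stops.
SUM(amt) = 1 + 4 + 3 + 4 + 4 + 12 = 28.

28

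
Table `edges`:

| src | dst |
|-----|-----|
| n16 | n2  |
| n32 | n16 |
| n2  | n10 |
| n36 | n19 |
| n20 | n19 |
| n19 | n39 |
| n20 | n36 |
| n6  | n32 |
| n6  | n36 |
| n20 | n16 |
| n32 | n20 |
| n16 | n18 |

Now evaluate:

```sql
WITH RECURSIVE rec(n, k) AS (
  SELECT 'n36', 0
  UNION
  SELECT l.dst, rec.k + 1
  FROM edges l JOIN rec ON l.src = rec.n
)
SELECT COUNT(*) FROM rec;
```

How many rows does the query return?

3

Base: (n36, k=0).
Iteration 1: edges from {n36} -> (n19, k=1).
Iteration 2: edges from {n19} -> (n39, k=2).
Iteration 3: no outgoing edges from {n39}; recursion stops.
Total rows emitted: 3.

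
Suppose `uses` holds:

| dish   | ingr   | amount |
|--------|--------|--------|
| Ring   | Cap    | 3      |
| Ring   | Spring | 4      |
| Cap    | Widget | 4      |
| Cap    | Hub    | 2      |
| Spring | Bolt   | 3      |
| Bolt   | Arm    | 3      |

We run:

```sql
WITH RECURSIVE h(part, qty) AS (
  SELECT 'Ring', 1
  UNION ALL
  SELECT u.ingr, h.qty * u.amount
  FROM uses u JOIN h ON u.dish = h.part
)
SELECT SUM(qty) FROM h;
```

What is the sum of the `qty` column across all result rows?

Base: (Ring, qty=1).
Iteration 1: components of {Ring} -> Cap = 1*3 = 3, Spring = 1*4 = 4.
Iteration 2: components of {Cap,Spring} -> Bolt = 4*3 = 12, Hub = 3*2 = 6, Widget = 3*4 = 12.
Iteration 3: components of {Bolt,Hub,Widget} -> Arm = 12*3 = 36.
Iteration 4: no further components; recursion stops.
SUM(qty) = 1 + 3 + 4 + 12 + 6 + 12 + 36 = 74.

74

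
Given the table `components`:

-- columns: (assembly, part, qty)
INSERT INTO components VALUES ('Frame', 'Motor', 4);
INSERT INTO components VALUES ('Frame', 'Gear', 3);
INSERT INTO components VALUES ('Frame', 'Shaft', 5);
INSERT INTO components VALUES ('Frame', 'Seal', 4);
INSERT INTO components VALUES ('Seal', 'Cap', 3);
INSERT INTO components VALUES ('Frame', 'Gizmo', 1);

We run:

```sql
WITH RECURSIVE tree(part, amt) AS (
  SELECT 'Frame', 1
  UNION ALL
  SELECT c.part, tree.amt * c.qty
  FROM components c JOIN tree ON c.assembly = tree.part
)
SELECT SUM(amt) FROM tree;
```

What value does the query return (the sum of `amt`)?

Base: (Frame, amt=1).
Iteration 1: components of {Frame} -> Gear = 1*3 = 3, Gizmo = 1*1 = 1, Motor = 1*4 = 4, Seal = 1*4 = 4, Shaft = 1*5 = 5.
Iteration 2: components of {Gear,Gizmo,Motor,Seal,Shaft} -> Cap = 4*3 = 12.
Iteration 3: no further components; recursion stops.
SUM(amt) = 1 + 4 + 1 + 3 + 4 + 5 + 12 = 30.

30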